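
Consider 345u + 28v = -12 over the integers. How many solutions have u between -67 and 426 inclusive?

17

gcd(345, 28) = 1  (345 = 12×28 + 9, 28 = 3×9 + 1, 9 = 9×1).
Back-substituting, 345×(-3) + 28×(37) = 1.
Scale by -12: particular solution (36, -444); reduce u mod 28: (8, -99).
General solution: u = 8 + 28t, v = -99 - 345t for integer t.
-67 ≤ 8 + 28t ≤ 426 gives t ∈ [-2, 14], which is 17 values.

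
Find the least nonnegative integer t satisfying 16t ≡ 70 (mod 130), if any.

45

gcd(130, 16):
  130 = 8×16 + 2
  16 = 8×2
so gcd(130, 16) = 2.
2 divides 70, so solutions exist.
Back-substitute for Bézout coefficients:
  2 = 130 - 8×16
  ... = 16×(-8) + 130×(1)
So 16×(-8) ≡ 2 (mod 130); multiply by 35: t ≡ -280 (mod 65).
Smallest nonnegative: t = -280 mod 65 = 45.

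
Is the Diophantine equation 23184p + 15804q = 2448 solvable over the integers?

gcd(23184, 15804) = 36.
36 divides 2448, so integer solutions exist.

yes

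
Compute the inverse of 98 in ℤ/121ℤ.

21

gcd(121, 98):
  121 = 1×98 + 23
  98 = 4×23 + 6
  23 = 3×6 + 5
  6 = 1×5 + 1
  5 = 5×1
so gcd(121, 98) = 1.
Back-substitute for Bézout coefficients:
  1 = 6 - 1×5
  ... = 98×(21) + 121×(-17)
So 98×21 ≡ 1 (mod 121), and 21 mod 121 = 21.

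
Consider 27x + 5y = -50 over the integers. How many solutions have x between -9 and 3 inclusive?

2

gcd(27, 5) = 1  (27 = 5·5 + 2, 5 = 2·2 + 1, 2 = 2·1).
Back-substituting, 27·(-2) + 5·(11) = 1.
Scale by -50: particular solution (100, -550); reduce x mod 5: (0, -10).
General solution: x = 0 + 5t, y = -10 - 27t for integer t.
-9 ≤ 0 + 5t ≤ 3 gives t ∈ [-1, 0], which is 2 values.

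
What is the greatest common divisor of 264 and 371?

gcd(371, 264):
  371 = 1*264 + 107
  264 = 2*107 + 50
  107 = 2*50 + 7
  50 = 7*7 + 1
  7 = 7*1
so gcd(371, 264) = 1.

1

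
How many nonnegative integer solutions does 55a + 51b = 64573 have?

23

gcd(55, 51) = 1.
By Bézout, 55×(13) + 51×(-14) = 1.
One solution: (40, 1223).
General: a = 40 + 51t, b = 1223 - 55t.
a ≥ 0 ⇒ t ≥ 0; b ≥ 0 ⇒ t ≤ 22. So t ∈ [0, 22]: 23 solutions.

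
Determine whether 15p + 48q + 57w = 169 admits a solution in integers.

gcd(48, 15):
  48 = 3*15 + 3
  15 = 5*3
so gcd(48, 15) = 3.
gcd(3, 57) = 3.
3 does not divide 169 (remainder 1), so no integer solutions.

no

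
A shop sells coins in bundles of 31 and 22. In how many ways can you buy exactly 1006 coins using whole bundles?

1

Need nonnegative integers with 31j + 22k = 1006.
gcd(31, 22) = 1, and 31·(5) + 22·(-7) = 1.
So (j₀, k₀) = (5030, -7042); general j = 5030 + 22t, k = -7042 - 31t.
j ≥ 0 ⇒ t ≥ -228; k ≥ 0 ⇒ t ≤ -228. That's 1 value of t.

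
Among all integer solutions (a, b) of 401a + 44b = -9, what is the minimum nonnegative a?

7

gcd(401, 44):
  401 = 9×44 + 5
  44 = 8×5 + 4
  5 = 1×4 + 1
  4 = 4×1
so gcd(401, 44) = 1.
1 divides -9, so solutions exist.
Back-substitute for Bézout coefficients:
  1 = 5 - 1×4
  ... = 401×(9) + 44×(-82)
Scale by -9/1 = -9: (a₀, b₀) = (-81, 738).
General solution: a = -81 + 44t, b = 738 - 401t for integer t.
a ≥ 0: smallest is -81 mod 44 = 7 (at t = 2), with b = -64.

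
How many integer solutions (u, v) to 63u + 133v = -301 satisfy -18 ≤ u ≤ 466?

26

gcd(133, 63) = 7  (133 = 2×63 + 7, 63 = 9×7).
Back-substituting, 63×(-2) + 133×(1) = 7.
Scale by -43: particular solution (86, -43); reduce u mod 19: (10, -7).
General solution: u = 10 + 19t, v = -7 - 9t for integer t.
-18 ≤ 10 + 19t ≤ 466 gives t ∈ [-1, 24], which is 26 values.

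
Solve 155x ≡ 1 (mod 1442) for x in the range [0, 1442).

gcd(1442, 155) = 1.
By Bézout, 155·(-307) + 1442·(33) = 1.
So 155·-307 ≡ 1 (mod 1442), and -307 mod 1442 = 1135.

1135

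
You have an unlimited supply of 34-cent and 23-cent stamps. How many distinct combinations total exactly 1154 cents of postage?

Need nonnegative integers with 34j + 23k = 1154.
gcd(34, 23) = 1, and 34·(-2) + 23·(3) = 1.
So (j₀, k₀) = (-2308, 3462); general j = -2308 + 23t, k = 3462 - 34t.
j ≥ 0 ⇒ t ≥ 101; k ≥ 0 ⇒ t ≤ 101. That's 1 value of t.

1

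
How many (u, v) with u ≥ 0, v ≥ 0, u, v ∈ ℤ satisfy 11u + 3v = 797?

24

gcd(11, 3) = 1.
By Bézout, 11×(-1) + 3×(4) = 1.
One solution: (1, 262).
General: u = 1 + 3t, v = 262 - 11t.
u ≥ 0 ⇒ t ≥ 0; v ≥ 0 ⇒ t ≤ 23. So t ∈ [0, 23]: 24 solutions.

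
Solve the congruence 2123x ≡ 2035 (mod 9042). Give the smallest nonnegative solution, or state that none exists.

gcd(9042, 2123) = 11  (9042 = 4*2123 + 550, 2123 = 3*550 + 473, 550 = 1*473 + 77, 473 = 6*77 + 11, 77 = 7*11).
11 divides 2035, so solutions exist.
Back-substituting, 2123*(115) + 9042*(-27) = 11.
So 2123*(115) ≡ 11 (mod 9042); multiply by 185: x ≡ 21275 (mod 822).
Smallest nonnegative: x = 21275 mod 822 = 725.

725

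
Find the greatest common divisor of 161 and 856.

1

gcd(856, 161):
  856 = 5×161 + 51
  161 = 3×51 + 8
  51 = 6×8 + 3
  8 = 2×3 + 2
  3 = 1×2 + 1
  2 = 2×1
so gcd(856, 161) = 1.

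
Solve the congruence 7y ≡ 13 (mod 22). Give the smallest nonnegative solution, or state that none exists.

gcd(22, 7):
  22 = 3*7 + 1
  7 = 7*1
so gcd(22, 7) = 1.
1 divides 13, so solutions exist.
Back-substitute for Bézout coefficients:
  1 = 22 - 3*7
  ... = 7*(-3) + 22*(1)
So 7*(-3) ≡ 1 (mod 22); multiply by 13: y ≡ -39 (mod 22).
Smallest nonnegative: y = -39 mod 22 = 5.

5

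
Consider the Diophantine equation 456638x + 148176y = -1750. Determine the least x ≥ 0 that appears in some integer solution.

gcd(456638, 148176):
  456638 = 3*148176 + 12110
  148176 = 12*12110 + 2856
  12110 = 4*2856 + 686
  2856 = 4*686 + 112
  686 = 6*112 + 14
  112 = 8*14
so gcd(456638, 148176) = 14.
14 divides -1750, so solutions exist.
Back-substitute for Bézout coefficients:
  14 = 686 - 6*112
  ... = 456638*(1297) + 148176*(-3997)
Scale by -1750/14 = -125: (x₀, y₀) = (-162125, 499625).
General solution: x = -162125 + 10584t, y = 499625 - 32617t for integer t.
x ≥ 0: smallest is -162125 mod 10584 = 7219 (at t = 16), with y = -22247.

7219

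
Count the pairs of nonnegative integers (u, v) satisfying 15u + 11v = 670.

4

gcd(15, 11):
  15 = 1×11 + 4
  11 = 2×4 + 3
  4 = 1×3 + 1
  3 = 3×1
so gcd(15, 11) = 1.
Back-substitute for Bézout coefficients:
  1 = 4 - 1×3
  ... = 15×(3) + 11×(-4)
Scale by 670: one solution is (2010, -2680). Reduce u mod 11: (8, 50).
General: u = 8 + 11t, v = 50 - 15t.
u ≥ 0 ⇒ t ≥ 0; v ≥ 0 ⇒ t ≤ 3. So t ∈ [0, 3]: 4 solutions.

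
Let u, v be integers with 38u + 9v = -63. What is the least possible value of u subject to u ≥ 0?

0

gcd(38, 9):
  38 = 4×9 + 2
  9 = 4×2 + 1
  2 = 2×1
so gcd(38, 9) = 1.
1 divides -63, so solutions exist.
Back-substitute for Bézout coefficients:
  1 = 9 - 4×2
  ... = 38×(-4) + 9×(17)
Scale by -63/1 = -63: (u₀, v₀) = (252, -1071).
General solution: u = 252 + 9t, v = -1071 - 38t for integer t.
u ≥ 0: smallest is 252 mod 9 = 0 (at t = -28), with v = -7.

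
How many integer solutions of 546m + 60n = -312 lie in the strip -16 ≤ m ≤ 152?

gcd(546, 60) = 6  (546 = 9·60 + 6, 60 = 10·6).
Back-substituting, 546·(1) + 60·(-9) = 6.
Scale by -52: particular solution (-52, 468); reduce m mod 10: (8, -78).
General solution: m = 8 + 10t, n = -78 - 91t for integer t.
-16 ≤ 8 + 10t ≤ 152 gives t ∈ [-2, 14], which is 17 values.

17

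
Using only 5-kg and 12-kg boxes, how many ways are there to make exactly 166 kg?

3

Need nonnegative integers with 5j + 12k = 166.
gcd(5, 12) = 1, and 5·(5) + 12·(-2) = 1.
So (j₀, k₀) = (830, -332); general j = 830 + 12t, k = -332 - 5t.
j ≥ 0 ⇒ t ≥ -69; k ≥ 0 ⇒ t ≤ -67. That's 3 values of t.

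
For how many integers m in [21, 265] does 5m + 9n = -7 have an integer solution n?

28

gcd(9, 5):
  9 = 1*5 + 4
  5 = 1*4 + 1
  4 = 4*1
so gcd(9, 5) = 1.
Back-substitute for Bézout coefficients:
  1 = 5 - 1*4
  ... = 5*(2) + 9*(-1)
Scale by -7: particular solution (-14, 7); reduce m mod 9: (4, -3).
General solution: m = 4 + 9t, n = -3 - 5t for integer t.
21 ≤ 4 + 9t ≤ 265 gives t ∈ [2, 29], which is 28 values.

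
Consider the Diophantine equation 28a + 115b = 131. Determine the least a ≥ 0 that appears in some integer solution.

17

gcd(115, 28):
  115 = 4·28 + 3
  28 = 9·3 + 1
  3 = 3·1
so gcd(115, 28) = 1.
1 divides 131, so solutions exist.
Back-substitute for Bézout coefficients:
  1 = 28 - 9·3
  ... = 28·(37) + 115·(-9)
Scale by 131/1 = 131: (a₀, b₀) = (4847, -1179).
General solution: a = 4847 + 115t, b = -1179 - 28t for integer t.
a ≥ 0: smallest is 4847 mod 115 = 17 (at t = -42), with b = -3.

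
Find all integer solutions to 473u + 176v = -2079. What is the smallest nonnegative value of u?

gcd(473, 176):
  473 = 2×176 + 121
  176 = 1×121 + 55
  121 = 2×55 + 11
  55 = 5×11
so gcd(473, 176) = 11.
11 divides -2079, so solutions exist.
Back-substitute for Bézout coefficients:
  11 = 121 - 2×55
  ... = 473×(3) + 176×(-8)
Scale by -2079/11 = -189: (u₀, v₀) = (-567, 1512).
General solution: u = -567 + 16t, v = 1512 - 43t for integer t.
u ≥ 0: smallest is -567 mod 16 = 9 (at t = 36), with v = -36.

9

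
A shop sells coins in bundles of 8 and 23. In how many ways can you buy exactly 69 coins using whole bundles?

1

Need nonnegative integers with 8j + 23k = 69.
gcd(8, 23) = 1, and 8·(3) + 23·(-1) = 1.
So (j₀, k₀) = (207, -69); general j = 207 + 23t, k = -69 - 8t.
j ≥ 0 ⇒ t ≥ -9; k ≥ 0 ⇒ t ≤ -9. That's 1 value of t.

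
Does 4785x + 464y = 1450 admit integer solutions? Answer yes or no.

yes

gcd(4785, 464) = 29.
29 divides 1450, so integer solutions exist.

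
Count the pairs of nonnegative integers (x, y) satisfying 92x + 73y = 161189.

gcd(92, 73) = 1  (92 = 1*73 + 19, 73 = 3*19 + 16, 19 = 1*16 + 3, 16 = 5*3 + 1, 3 = 3*1).
Back-substituting, 92*(-23) + 73*(29) = 1.
Scale by 161189: one solution is (-3707347, 4674481). Reduce x mod 73: (31, 2169).
General: x = 31 + 73t, y = 2169 - 92t.
x ≥ 0 ⇒ t ≥ 0; y ≥ 0 ⇒ t ≤ 23. So t ∈ [0, 23]: 24 solutions.

24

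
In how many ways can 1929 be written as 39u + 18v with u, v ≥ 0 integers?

gcd(39, 18) = 3.
By Bézout, 39·(1) + 18·(-2) = 3.
One solution: (1, 105).
General: u = 1 + 6t, v = 105 - 13t.
u ≥ 0 ⇒ t ≥ 0; v ≥ 0 ⇒ t ≤ 8. So t ∈ [0, 8]: 9 solutions.

9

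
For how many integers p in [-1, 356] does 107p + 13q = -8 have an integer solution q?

gcd(107, 13) = 1  (107 = 8·13 + 3, 13 = 4·3 + 1, 3 = 3·1).
Back-substituting, 107·(-4) + 13·(33) = 1.
Scale by -8: particular solution (32, -264); reduce p mod 13: (6, -50).
General solution: p = 6 + 13t, q = -50 - 107t for integer t.
-1 ≤ 6 + 13t ≤ 356 gives t ∈ [0, 26], which is 27 values.

27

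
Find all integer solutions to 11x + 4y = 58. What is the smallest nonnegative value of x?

2

gcd(11, 4):
  11 = 2·4 + 3
  4 = 1·3 + 1
  3 = 3·1
so gcd(11, 4) = 1.
1 divides 58, so solutions exist.
Back-substitute for Bézout coefficients:
  1 = 4 - 1·3
  ... = 11·(-1) + 4·(3)
Scale by 58/1 = 58: (x₀, y₀) = (-58, 174).
General solution: x = -58 + 4t, y = 174 - 11t for integer t.
x ≥ 0: smallest is -58 mod 4 = 2 (at t = 15), with y = 9.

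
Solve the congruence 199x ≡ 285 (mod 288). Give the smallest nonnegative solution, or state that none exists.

123

gcd(288, 199) = 1.
1 divides 285, so solutions exist.
By Bézout, 199·(55) + 288·(-38) = 1.
So 199·(55) ≡ 1 (mod 288); multiply by 285: x ≡ 15675 (mod 288).
Smallest nonnegative: x = 15675 mod 288 = 123.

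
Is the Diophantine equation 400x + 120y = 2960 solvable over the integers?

gcd(400, 120) = 40.
40 divides 2960, so integer solutions exist.

yes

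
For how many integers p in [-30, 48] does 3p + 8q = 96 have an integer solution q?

10

gcd(8, 3) = 1.
By Bézout, 3·(3) + 8·(-1) = 1.
Particular solution: (0, 12).
General solution: p = 0 + 8t, q = 12 - 3t for integer t.
-30 ≤ 0 + 8t ≤ 48 gives t ∈ [-3, 6], which is 10 values.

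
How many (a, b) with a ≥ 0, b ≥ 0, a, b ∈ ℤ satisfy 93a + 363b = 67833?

gcd(363, 93) = 3  (363 = 3·93 + 84, 93 = 1·84 + 9, 84 = 9·9 + 3, 9 = 3·3).
Back-substituting, 93·(-39) + 363·(10) = 3.
Scale by 22611: one solution is (-881829, 226110). Reduce a mod 121: (19, 182).
General: a = 19 + 121t, b = 182 - 31t.
a ≥ 0 ⇒ t ≥ 0; b ≥ 0 ⇒ t ≤ 5. So t ∈ [0, 5]: 6 solutions.

6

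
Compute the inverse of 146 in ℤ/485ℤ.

gcd(485, 146) = 1.
By Bézout, 146×(196) + 485×(-59) = 1.
So 146×196 ≡ 1 (mod 485), and 196 mod 485 = 196.

196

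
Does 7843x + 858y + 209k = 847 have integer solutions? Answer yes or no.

gcd(7843, 858):
  7843 = 9·858 + 121
  858 = 7·121 + 11
  121 = 11·11
so gcd(7843, 858) = 11.
gcd(11, 209) = 11.
11 divides 847, so integer solutions exist.

yes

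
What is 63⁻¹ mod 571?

426

gcd(571, 63):
  571 = 9*63 + 4
  63 = 15*4 + 3
  4 = 1*3 + 1
  3 = 3*1
so gcd(571, 63) = 1.
Back-substitute for Bézout coefficients:
  1 = 4 - 1*3
  ... = 63*(-145) + 571*(16)
So 63*-145 ≡ 1 (mod 571), and -145 mod 571 = 426.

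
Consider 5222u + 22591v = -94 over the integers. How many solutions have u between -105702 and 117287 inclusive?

gcd(22591, 5222) = 1  (22591 = 4·5222 + 1703, 5222 = 3·1703 + 113, 1703 = 15·113 + 8, 113 = 14·8 + 1, 8 = 8·1).
Back-substituting, 5222·(2799) + 22591·(-647) = 1.
Scale by -94: particular solution (-263106, 60818); reduce u mod 22591: (7986, -1846).
General solution: u = 7986 + 22591t, v = -1846 - 5222t for integer t.
-105702 ≤ 7986 + 22591t ≤ 117287 gives t ∈ [-5, 4], which is 10 values.

10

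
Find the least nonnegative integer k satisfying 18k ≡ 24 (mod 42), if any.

6

gcd(42, 18):
  42 = 2*18 + 6
  18 = 3*6
so gcd(42, 18) = 6.
6 divides 24, so solutions exist.
Back-substitute for Bézout coefficients:
  6 = 42 - 2*18
  ... = 18*(-2) + 42*(1)
So 18*(-2) ≡ 6 (mod 42); multiply by 4: k ≡ -8 (mod 7).
Smallest nonnegative: k = -8 mod 7 = 6.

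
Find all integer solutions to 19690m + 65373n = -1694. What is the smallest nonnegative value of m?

gcd(65373, 19690) = 11.
11 divides -1694, so solutions exist.
By Bézout, 19690×(1172) + 65373×(-353) = 11.
Scale by -1694/11 = -154: (m₀, n₀) = (-180488, 54362).
General solution: m = -180488 + 5943t, n = 54362 - 1790t for integer t.
m ≥ 0: smallest is -180488 mod 5943 = 3745 (at t = 31), with n = -1128.

3745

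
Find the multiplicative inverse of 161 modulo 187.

gcd(187, 161) = 1  (187 = 1·161 + 26, 161 = 6·26 + 5, 26 = 5·5 + 1, 5 = 5·1).
Back-substituting, 161·(-36) + 187·(31) = 1.
So 161·-36 ≡ 1 (mod 187), and -36 mod 187 = 151.

151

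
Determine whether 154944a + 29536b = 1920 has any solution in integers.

yes

gcd(154944, 29536) = 32  (154944 = 5·29536 + 7264, 29536 = 4·7264 + 480, 7264 = 15·480 + 64, 480 = 7·64 + 32, 64 = 2·32).
32 divides 1920, so integer solutions exist.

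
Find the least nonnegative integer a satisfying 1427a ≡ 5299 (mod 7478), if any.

2975

gcd(7478, 1427):
  7478 = 5·1427 + 343
  1427 = 4·343 + 55
  343 = 6·55 + 13
  55 = 4·13 + 3
  13 = 4·3 + 1
  3 = 3·1
so gcd(7478, 1427) = 1.
1 divides 5299, so solutions exist.
Back-substitute for Bézout coefficients:
  1 = 13 - 4·3
  ... = 1427·(-2311) + 7478·(441)
So 1427·(-2311) ≡ 1 (mod 7478); multiply by 5299: a ≡ -12245989 (mod 7478).
Smallest nonnegative: a = -12245989 mod 7478 = 2975.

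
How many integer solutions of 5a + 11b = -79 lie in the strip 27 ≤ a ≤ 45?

1

gcd(11, 5) = 1  (11 = 2×5 + 1, 5 = 5×1).
Back-substituting, 5×(-2) + 11×(1) = 1.
Scale by -79: particular solution (158, -79); reduce a mod 11: (4, -9).
General solution: a = 4 + 11t, b = -9 - 5t for integer t.
27 ≤ 4 + 11t ≤ 45 gives t ∈ [3, 3], which is 1 value.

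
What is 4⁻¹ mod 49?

gcd(49, 4) = 1  (49 = 12×4 + 1, 4 = 4×1).
Back-substituting, 4×(-12) + 49×(1) = 1.
So 4×-12 ≡ 1 (mod 49), and -12 mod 49 = 37.

37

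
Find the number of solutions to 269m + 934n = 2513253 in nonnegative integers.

gcd(934, 269) = 1.
By Bézout, 269×(125) + 934×(-36) = 1.
One solution: (121, 2656).
General: m = 121 + 934t, n = 2656 - 269t.
m ≥ 0 ⇒ t ≥ 0; n ≥ 0 ⇒ t ≤ 9. So t ∈ [0, 9]: 10 solutions.

10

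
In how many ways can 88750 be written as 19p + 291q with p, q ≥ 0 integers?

16

gcd(291, 19) = 1.
By Bézout, 19×(46) + 291×(-3) = 1.
One solution: (61, 301).
General: p = 61 + 291t, q = 301 - 19t.
p ≥ 0 ⇒ t ≥ 0; q ≥ 0 ⇒ t ≤ 15. So t ∈ [0, 15]: 16 solutions.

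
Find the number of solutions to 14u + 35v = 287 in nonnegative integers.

4

gcd(35, 14) = 7  (35 = 2*14 + 7, 14 = 2*7).
Back-substituting, 14*(-2) + 35*(1) = 7.
Scale by 41: one solution is (-82, 41). Reduce u mod 5: (3, 7).
General: u = 3 + 5t, v = 7 - 2t.
u ≥ 0 ⇒ t ≥ 0; v ≥ 0 ⇒ t ≤ 3. So t ∈ [0, 3]: 4 solutions.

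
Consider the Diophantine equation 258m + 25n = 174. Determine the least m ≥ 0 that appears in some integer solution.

3

gcd(258, 25):
  258 = 10×25 + 8
  25 = 3×8 + 1
  8 = 8×1
so gcd(258, 25) = 1.
1 divides 174, so solutions exist.
Back-substitute for Bézout coefficients:
  1 = 25 - 3×8
  ... = 258×(-3) + 25×(31)
Scale by 174/1 = 174: (m₀, n₀) = (-522, 5394).
General solution: m = -522 + 25t, n = 5394 - 258t for integer t.
m ≥ 0: smallest is -522 mod 25 = 3 (at t = 21), with n = -24.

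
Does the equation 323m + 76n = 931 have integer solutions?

gcd(323, 76) = 19.
19 divides 931, so integer solutions exist.

yes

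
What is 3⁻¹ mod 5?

gcd(5, 3):
  5 = 1×3 + 2
  3 = 1×2 + 1
  2 = 2×1
so gcd(5, 3) = 1.
Back-substitute for Bézout coefficients:
  1 = 3 - 1×2
  ... = 3×(2) + 5×(-1)
So 3×2 ≡ 1 (mod 5), and 2 mod 5 = 2.

2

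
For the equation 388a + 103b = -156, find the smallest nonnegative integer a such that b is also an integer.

58

gcd(388, 103):
  388 = 3*103 + 79
  103 = 1*79 + 24
  79 = 3*24 + 7
  24 = 3*7 + 3
  7 = 2*3 + 1
  3 = 3*1
so gcd(388, 103) = 1.
1 divides -156, so solutions exist.
Back-substitute for Bézout coefficients:
  1 = 7 - 2*3
  ... = 388*(30) + 103*(-113)
Scale by -156/1 = -156: (a₀, b₀) = (-4680, 17628).
General solution: a = -4680 + 103t, b = 17628 - 388t for integer t.
a ≥ 0: smallest is -4680 mod 103 = 58 (at t = 46), with b = -220.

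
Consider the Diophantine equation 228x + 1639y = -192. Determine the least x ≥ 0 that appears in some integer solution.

gcd(1639, 228) = 1  (1639 = 7×228 + 43, 228 = 5×43 + 13, 43 = 3×13 + 4, 13 = 3×4 + 1, 4 = 4×1).
1 divides -192, so solutions exist.
Back-substituting, 228×(381) + 1639×(-53) = 1.
Scale by -192/1 = -192: (x₀, y₀) = (-73152, 10176).
General solution: x = -73152 + 1639t, y = 10176 - 228t for integer t.
x ≥ 0: smallest is -73152 mod 1639 = 603 (at t = 45), with y = -84.

603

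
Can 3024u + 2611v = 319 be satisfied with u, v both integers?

no

gcd(3024, 2611):
  3024 = 1*2611 + 413
  2611 = 6*413 + 133
  413 = 3*133 + 14
  133 = 9*14 + 7
  14 = 2*7
so gcd(3024, 2611) = 7.
7 does not divide 319 (remainder 4), so no integer solutions.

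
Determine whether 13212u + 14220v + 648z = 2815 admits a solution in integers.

gcd(14220, 13212):
  14220 = 1*13212 + 1008
  13212 = 13*1008 + 108
  1008 = 9*108 + 36
  108 = 3*36
so gcd(14220, 13212) = 36.
gcd(36, 648) = 36.
36 does not divide 2815 (remainder 7), so no integer solutions.

no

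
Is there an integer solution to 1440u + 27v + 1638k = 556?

no

gcd(1440, 27) = 9.
gcd(9, 1638) = 9.
9 does not divide 556 (remainder 7), so no integer solutions.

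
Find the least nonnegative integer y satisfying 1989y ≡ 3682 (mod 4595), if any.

gcd(4595, 1989) = 1.
1 divides 3682, so solutions exist.
By Bézout, 1989×(-566) + 4595×(245) = 1.
So 1989×(-566) ≡ 1 (mod 4595); multiply by 3682: y ≡ -2084012 (mod 4595).
Smallest nonnegative: y = -2084012 mod 4595 = 2118.

2118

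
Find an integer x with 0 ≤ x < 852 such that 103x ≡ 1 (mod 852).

91

gcd(852, 103):
  852 = 8×103 + 28
  103 = 3×28 + 19
  28 = 1×19 + 9
  19 = 2×9 + 1
  9 = 9×1
so gcd(852, 103) = 1.
Back-substitute for Bézout coefficients:
  1 = 19 - 2×9
  ... = 103×(91) + 852×(-11)
So 103×91 ≡ 1 (mod 852), and 91 mod 852 = 91.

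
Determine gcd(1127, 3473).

gcd(3473, 1127) = 23  (3473 = 3*1127 + 92, 1127 = 12*92 + 23, 92 = 4*23).

23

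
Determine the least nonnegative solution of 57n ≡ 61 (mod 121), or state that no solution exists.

gcd(121, 57) = 1.
1 divides 61, so solutions exist.
By Bézout, 57*(17) + 121*(-8) = 1.
So 57*(17) ≡ 1 (mod 121); multiply by 61: n ≡ 1037 (mod 121).
Smallest nonnegative: n = 1037 mod 121 = 69.

69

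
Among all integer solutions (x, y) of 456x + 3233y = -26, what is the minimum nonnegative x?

gcd(3233, 456):
  3233 = 7*456 + 41
  456 = 11*41 + 5
  41 = 8*5 + 1
  5 = 5*1
so gcd(3233, 456) = 1.
1 divides -26, so solutions exist.
Back-substitute for Bézout coefficients:
  1 = 41 - 8*5
  ... = 456*(-631) + 3233*(89)
Scale by -26/1 = -26: (x₀, y₀) = (16406, -2314).
General solution: x = 16406 + 3233t, y = -2314 - 456t for integer t.
x ≥ 0: smallest is 16406 mod 3233 = 241 (at t = -5), with y = -34.

241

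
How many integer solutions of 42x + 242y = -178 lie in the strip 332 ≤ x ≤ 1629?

gcd(242, 42) = 2.
By Bézout, 42×(-23) + 242×(4) = 2.
Particular solution: (111, -20).
General solution: x = 111 + 121t, y = -20 - 21t for integer t.
332 ≤ 111 + 121t ≤ 1629 gives t ∈ [2, 12], which is 11 values.

11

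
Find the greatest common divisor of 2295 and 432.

gcd(2295, 432):
  2295 = 5*432 + 135
  432 = 3*135 + 27
  135 = 5*27
so gcd(2295, 432) = 27.

27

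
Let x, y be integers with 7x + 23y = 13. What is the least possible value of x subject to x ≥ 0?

gcd(23, 7) = 1  (23 = 3*7 + 2, 7 = 3*2 + 1, 2 = 2*1).
1 divides 13, so solutions exist.
Back-substituting, 7*(10) + 23*(-3) = 1.
Scale by 13/1 = 13: (x₀, y₀) = (130, -39).
General solution: x = 130 + 23t, y = -39 - 7t for integer t.
x ≥ 0: smallest is 130 mod 23 = 15 (at t = -5), with y = -4.

15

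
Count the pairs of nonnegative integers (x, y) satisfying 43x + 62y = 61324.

23

gcd(62, 43) = 1  (62 = 1*43 + 19, 43 = 2*19 + 5, 19 = 3*5 + 4, 5 = 1*4 + 1, 4 = 4*1).
Back-substituting, 43*(13) + 62*(-9) = 1.
Scale by 61324: one solution is (797212, -551916). Reduce x mod 62: (16, 978).
General: x = 16 + 62t, y = 978 - 43t.
x ≥ 0 ⇒ t ≥ 0; y ≥ 0 ⇒ t ≤ 22. So t ∈ [0, 22]: 23 solutions.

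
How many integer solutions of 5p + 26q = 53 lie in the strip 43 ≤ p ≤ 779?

gcd(26, 5) = 1.
By Bézout, 5×(-5) + 26×(1) = 1.
Particular solution: (21, -2).
General solution: p = 21 + 26t, q = -2 - 5t for integer t.
43 ≤ 21 + 26t ≤ 779 gives t ∈ [1, 29], which is 29 values.

29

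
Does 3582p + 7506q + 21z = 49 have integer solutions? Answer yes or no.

gcd(7506, 3582) = 18  (7506 = 2·3582 + 342, 3582 = 10·342 + 162, 342 = 2·162 + 18, 162 = 9·18).
gcd(18, 21) = 3.
3 does not divide 49 (remainder 1), so no integer solutions.

no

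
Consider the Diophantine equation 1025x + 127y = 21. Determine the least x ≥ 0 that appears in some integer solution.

gcd(1025, 127) = 1.
1 divides 21, so solutions exist.
By Bézout, 1025*(-14) + 127*(113) = 1.
Scale by 21/1 = 21: (x₀, y₀) = (-294, 2373).
General solution: x = -294 + 127t, y = 2373 - 1025t for integer t.
x ≥ 0: smallest is -294 mod 127 = 87 (at t = 3), with y = -702.

87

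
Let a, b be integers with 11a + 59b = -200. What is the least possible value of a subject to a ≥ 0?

14

gcd(59, 11):
  59 = 5·11 + 4
  11 = 2·4 + 3
  4 = 1·3 + 1
  3 = 3·1
so gcd(59, 11) = 1.
1 divides -200, so solutions exist.
Back-substitute for Bézout coefficients:
  1 = 4 - 1·3
  ... = 11·(-16) + 59·(3)
Scale by -200/1 = -200: (a₀, b₀) = (3200, -600).
General solution: a = 3200 + 59t, b = -600 - 11t for integer t.
a ≥ 0: smallest is 3200 mod 59 = 14 (at t = -54), with b = -6.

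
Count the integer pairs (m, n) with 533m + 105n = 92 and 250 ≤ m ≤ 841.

6

gcd(533, 105):
  533 = 5*105 + 8
  105 = 13*8 + 1
  8 = 8*1
so gcd(533, 105) = 1.
Back-substitute for Bézout coefficients:
  1 = 105 - 13*8
  ... = 533*(-13) + 105*(66)
Scale by 92: particular solution (-1196, 6072); reduce m mod 105: (64, -324).
General solution: m = 64 + 105t, n = -324 - 533t for integer t.
250 ≤ 64 + 105t ≤ 841 gives t ∈ [2, 7], which is 6 values.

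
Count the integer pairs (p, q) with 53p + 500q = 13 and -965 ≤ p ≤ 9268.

gcd(500, 53) = 1  (500 = 9×53 + 23, 53 = 2×23 + 7, 23 = 3×7 + 2, 7 = 3×2 + 1, 2 = 2×1).
Back-substituting, 53×(217) + 500×(-23) = 1.
Scale by 13: particular solution (2821, -299); reduce p mod 500: (321, -34).
General solution: p = 321 + 500t, q = -34 - 53t for integer t.
-965 ≤ 321 + 500t ≤ 9268 gives t ∈ [-2, 17], which is 20 values.

20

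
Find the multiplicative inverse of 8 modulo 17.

gcd(17, 8) = 1  (17 = 2×8 + 1, 8 = 8×1).
Back-substituting, 8×(-2) + 17×(1) = 1.
So 8×-2 ≡ 1 (mod 17), and -2 mod 17 = 15.

15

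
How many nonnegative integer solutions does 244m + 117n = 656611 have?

gcd(244, 117) = 1.
By Bézout, 244·(-35) + 117·(73) = 1.
One solution: (106, 5391).
General: m = 106 + 117t, n = 5391 - 244t.
m ≥ 0 ⇒ t ≥ 0; n ≥ 0 ⇒ t ≤ 22. So t ∈ [0, 22]: 23 solutions.

23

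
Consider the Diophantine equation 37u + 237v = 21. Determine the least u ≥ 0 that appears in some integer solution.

39

gcd(237, 37) = 1.
1 divides 21, so solutions exist.
By Bézout, 37*(-32) + 237*(5) = 1.
Scale by 21/1 = 21: (u₀, v₀) = (-672, 105).
General solution: u = -672 + 237t, v = 105 - 37t for integer t.
u ≥ 0: smallest is -672 mod 237 = 39 (at t = 3), with v = -6.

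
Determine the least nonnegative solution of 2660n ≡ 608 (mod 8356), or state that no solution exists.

gcd(8356, 2660) = 4.
4 divides 608, so solutions exist.
By Bézout, 2660*(600) + 8356*(-191) = 4.
So 2660*(600) ≡ 4 (mod 8356); multiply by 152: n ≡ 91200 (mod 2089).
Smallest nonnegative: n = 91200 mod 2089 = 1373.

1373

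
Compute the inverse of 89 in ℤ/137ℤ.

117

gcd(137, 89) = 1.
By Bézout, 89·(-20) + 137·(13) = 1.
So 89·-20 ≡ 1 (mod 137), and -20 mod 137 = 117.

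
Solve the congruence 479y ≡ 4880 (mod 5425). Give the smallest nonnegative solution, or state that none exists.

gcd(5425, 479):
  5425 = 11·479 + 156
  479 = 3·156 + 11
  156 = 14·11 + 2
  11 = 5·2 + 1
  2 = 2·1
so gcd(5425, 479) = 1.
1 divides 4880, so solutions exist.
Back-substitute for Bézout coefficients:
  1 = 11 - 5·2
  ... = 479·(2469) + 5425·(-218)
So 479·(2469) ≡ 1 (mod 5425); multiply by 4880: y ≡ 12048720 (mod 5425).
Smallest nonnegative: y = 12048720 mod 5425 = 5220.

5220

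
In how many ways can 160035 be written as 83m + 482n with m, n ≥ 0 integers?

4

gcd(482, 83) = 1  (482 = 5×83 + 67, 83 = 1×67 + 16, 67 = 4×16 + 3, 16 = 5×3 + 1, 3 = 3×1).
Back-substituting, 83×(151) + 482×(-26) = 1.
Scale by 160035: one solution is (24165285, -4160910). Reduce m mod 482: (215, 295).
General: m = 215 + 482t, n = 295 - 83t.
m ≥ 0 ⇒ t ≥ 0; n ≥ 0 ⇒ t ≤ 3. So t ∈ [0, 3]: 4 solutions.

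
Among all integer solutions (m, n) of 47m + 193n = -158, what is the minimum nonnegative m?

165

gcd(193, 47) = 1  (193 = 4·47 + 5, 47 = 9·5 + 2, 5 = 2·2 + 1, 2 = 2·1).
1 divides -158, so solutions exist.
Back-substituting, 47·(-78) + 193·(19) = 1.
Scale by -158/1 = -158: (m₀, n₀) = (12324, -3002).
General solution: m = 12324 + 193t, n = -3002 - 47t for integer t.
m ≥ 0: smallest is 12324 mod 193 = 165 (at t = -63), with n = -41.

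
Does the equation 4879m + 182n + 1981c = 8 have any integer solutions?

gcd(4879, 182):
  4879 = 26*182 + 147
  182 = 1*147 + 35
  147 = 4*35 + 7
  35 = 5*7
so gcd(4879, 182) = 7.
gcd(7, 1981) = 7.
7 does not divide 8 (remainder 1), so no integer solutions.

no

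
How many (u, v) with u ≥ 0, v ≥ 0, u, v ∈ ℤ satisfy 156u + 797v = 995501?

gcd(797, 156) = 1.
By Bézout, 156·(281) + 797·(-55) = 1.
One solution: (736, 1105).
General: u = 736 + 797t, v = 1105 - 156t.
u ≥ 0 ⇒ t ≥ 0; v ≥ 0 ⇒ t ≤ 7. So t ∈ [0, 7]: 8 solutions.

8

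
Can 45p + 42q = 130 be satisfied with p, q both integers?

no

gcd(45, 42) = 3  (45 = 1*42 + 3, 42 = 14*3).
3 does not divide 130 (remainder 1), so no integer solutions.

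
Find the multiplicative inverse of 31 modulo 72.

gcd(72, 31):
  72 = 2·31 + 10
  31 = 3·10 + 1
  10 = 10·1
so gcd(72, 31) = 1.
Back-substitute for Bézout coefficients:
  1 = 31 - 3·10
  ... = 31·(7) + 72·(-3)
So 31·7 ≡ 1 (mod 72), and 7 mod 72 = 7.

7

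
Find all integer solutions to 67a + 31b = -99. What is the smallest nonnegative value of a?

5

gcd(67, 31):
  67 = 2·31 + 5
  31 = 6·5 + 1
  5 = 5·1
so gcd(67, 31) = 1.
1 divides -99, so solutions exist.
Back-substitute for Bézout coefficients:
  1 = 31 - 6·5
  ... = 67·(-6) + 31·(13)
Scale by -99/1 = -99: (a₀, b₀) = (594, -1287).
General solution: a = 594 + 31t, b = -1287 - 67t for integer t.
a ≥ 0: smallest is 594 mod 31 = 5 (at t = -19), with b = -14.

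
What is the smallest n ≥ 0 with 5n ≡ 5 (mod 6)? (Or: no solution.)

1

gcd(6, 5) = 1  (6 = 1×5 + 1, 5 = 5×1).
1 divides 5, so solutions exist.
Back-substituting, 5×(-1) + 6×(1) = 1.
So 5×(-1) ≡ 1 (mod 6); multiply by 5: n ≡ -5 (mod 6).
Smallest nonnegative: n = -5 mod 6 = 1.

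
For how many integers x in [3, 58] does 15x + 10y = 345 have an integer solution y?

28

gcd(15, 10) = 5.
By Bézout, 15×(1) + 10×(-1) = 5.
Particular solution: (1, 33).
General solution: x = 1 + 2t, y = 33 - 3t for integer t.
3 ≤ 1 + 2t ≤ 58 gives t ∈ [1, 28], which is 28 values.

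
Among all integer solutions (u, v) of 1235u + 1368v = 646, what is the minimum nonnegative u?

26

gcd(1368, 1235):
  1368 = 1×1235 + 133
  1235 = 9×133 + 38
  133 = 3×38 + 19
  38 = 2×19
so gcd(1368, 1235) = 19.
19 divides 646, so solutions exist.
Back-substitute for Bézout coefficients:
  19 = 133 - 3×38
  ... = 1235×(-31) + 1368×(28)
Scale by 646/19 = 34: (u₀, v₀) = (-1054, 952).
General solution: u = -1054 + 72t, v = 952 - 65t for integer t.
u ≥ 0: smallest is -1054 mod 72 = 26 (at t = 15), with v = -23.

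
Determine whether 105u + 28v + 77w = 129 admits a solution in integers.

no

gcd(105, 28) = 7.
gcd(7, 77) = 7.
7 does not divide 129 (remainder 3), so no integer solutions.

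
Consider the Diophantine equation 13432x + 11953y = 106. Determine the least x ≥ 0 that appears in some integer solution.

gcd(13432, 11953):
  13432 = 1·11953 + 1479
  11953 = 8·1479 + 121
  1479 = 12·121 + 27
  121 = 4·27 + 13
  27 = 2·13 + 1
  13 = 13·1
so gcd(13432, 11953) = 1.
1 divides 106, so solutions exist.
Back-substitute for Bézout coefficients:
  1 = 27 - 2·13
  ... = 13432·(889) + 11953·(-999)
Scale by 106/1 = 106: (x₀, y₀) = (94234, -105894).
General solution: x = 94234 + 11953t, y = -105894 - 13432t for integer t.
x ≥ 0: smallest is 94234 mod 11953 = 10563 (at t = -7), with y = -11870.

10563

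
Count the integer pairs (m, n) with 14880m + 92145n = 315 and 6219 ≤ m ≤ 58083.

gcd(92145, 14880):
  92145 = 6·14880 + 2865
  14880 = 5·2865 + 555
  2865 = 5·555 + 90
  555 = 6·90 + 15
  90 = 6·15
so gcd(92145, 14880) = 15.
Back-substitute for Bézout coefficients:
  15 = 555 - 6·90
  ... = 14880·(997) + 92145·(-161)
Scale by 21: particular solution (20937, -3381); reduce m mod 6143: (2508, -405).
General solution: m = 2508 + 6143t, n = -405 - 992t for integer t.
6219 ≤ 2508 + 6143t ≤ 58083 gives t ∈ [1, 9], which is 9 values.

9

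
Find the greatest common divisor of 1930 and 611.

1

gcd(1930, 611) = 1  (1930 = 3·611 + 97, 611 = 6·97 + 29, 97 = 3·29 + 10, 29 = 2·10 + 9, 10 = 1·9 + 1, 9 = 9·1).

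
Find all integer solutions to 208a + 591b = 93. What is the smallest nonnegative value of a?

gcd(591, 208) = 1.
1 divides 93, so solutions exist.
By Bézout, 208*(-179) + 591*(63) = 1.
Scale by 93/1 = 93: (a₀, b₀) = (-16647, 5859).
General solution: a = -16647 + 591t, b = 5859 - 208t for integer t.
a ≥ 0: smallest is -16647 mod 591 = 492 (at t = 29), with b = -173.

492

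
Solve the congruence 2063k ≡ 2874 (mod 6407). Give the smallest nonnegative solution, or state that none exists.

gcd(6407, 2063) = 1.
1 divides 2874, so solutions exist.
By Bézout, 2063×(-1205) + 6407×(388) = 1.
So 2063×(-1205) ≡ 1 (mod 6407); multiply by 2874: k ≡ -3463170 (mod 6407).
Smallest nonnegative: k = -3463170 mod 6407 = 3017.

3017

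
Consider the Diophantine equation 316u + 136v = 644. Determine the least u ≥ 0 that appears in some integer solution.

27

gcd(316, 136) = 4  (316 = 2·136 + 44, 136 = 3·44 + 4, 44 = 11·4).
4 divides 644, so solutions exist.
Back-substituting, 316·(-3) + 136·(7) = 4.
Scale by 644/4 = 161: (u₀, v₀) = (-483, 1127).
General solution: u = -483 + 34t, v = 1127 - 79t for integer t.
u ≥ 0: smallest is -483 mod 34 = 27 (at t = 15), with v = -58.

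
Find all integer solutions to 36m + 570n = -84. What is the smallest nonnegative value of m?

61

gcd(570, 36):
  570 = 15×36 + 30
  36 = 1×30 + 6
  30 = 5×6
so gcd(570, 36) = 6.
6 divides -84, so solutions exist.
Back-substitute for Bézout coefficients:
  6 = 36 - 1×30
  ... = 36×(16) + 570×(-1)
Scale by -84/6 = -14: (m₀, n₀) = (-224, 14).
General solution: m = -224 + 95t, n = 14 - 6t for integer t.
m ≥ 0: smallest is -224 mod 95 = 61 (at t = 3), with n = -4.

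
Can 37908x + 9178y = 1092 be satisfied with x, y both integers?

gcd(37908, 9178) = 26.
26 divides 1092, so integer solutions exist.

yes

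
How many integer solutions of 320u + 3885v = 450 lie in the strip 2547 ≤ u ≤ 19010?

21

gcd(3885, 320):
  3885 = 12*320 + 45
  320 = 7*45 + 5
  45 = 9*5
so gcd(3885, 320) = 5.
Back-substitute for Bézout coefficients:
  5 = 320 - 7*45
  ... = 320*(85) + 3885*(-7)
Scale by 90: particular solution (7650, -630); reduce u mod 777: (657, -54).
General solution: u = 657 + 777t, v = -54 - 64t for integer t.
2547 ≤ 657 + 777t ≤ 19010 gives t ∈ [3, 23], which is 21 values.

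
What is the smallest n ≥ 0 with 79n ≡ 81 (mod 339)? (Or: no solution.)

gcd(339, 79) = 1.
1 divides 81, so solutions exist.
By Bézout, 79*(103) + 339*(-24) = 1.
So 79*(103) ≡ 1 (mod 339); multiply by 81: n ≡ 8343 (mod 339).
Smallest nonnegative: n = 8343 mod 339 = 207.

207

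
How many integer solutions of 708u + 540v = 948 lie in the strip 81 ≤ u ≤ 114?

1

gcd(708, 540):
  708 = 1×540 + 168
  540 = 3×168 + 36
  168 = 4×36 + 24
  36 = 1×24 + 12
  24 = 2×12
so gcd(708, 540) = 12.
Back-substitute for Bézout coefficients:
  12 = 36 - 1×24
  ... = 708×(-16) + 540×(21)
Scale by 79: particular solution (-1264, 1659); reduce u mod 45: (41, -52).
General solution: u = 41 + 45t, v = -52 - 59t for integer t.
81 ≤ 41 + 45t ≤ 114 gives t ∈ [1, 1], which is 1 value.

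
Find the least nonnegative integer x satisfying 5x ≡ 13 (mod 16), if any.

gcd(16, 5):
  16 = 3·5 + 1
  5 = 5·1
so gcd(16, 5) = 1.
1 divides 13, so solutions exist.
Back-substitute for Bézout coefficients:
  1 = 16 - 3·5
  ... = 5·(-3) + 16·(1)
So 5·(-3) ≡ 1 (mod 16); multiply by 13: x ≡ -39 (mod 16).
Smallest nonnegative: x = -39 mod 16 = 9.

9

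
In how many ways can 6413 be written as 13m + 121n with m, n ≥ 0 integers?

5

gcd(121, 13):
  121 = 9×13 + 4
  13 = 3×4 + 1
  4 = 4×1
so gcd(121, 13) = 1.
Back-substitute for Bézout coefficients:
  1 = 13 - 3×4
  ... = 13×(28) + 121×(-3)
Scale by 6413: one solution is (179564, -19239). Reduce m mod 121: (0, 53).
General: m = 0 + 121t, n = 53 - 13t.
m ≥ 0 ⇒ t ≥ 0; n ≥ 0 ⇒ t ≤ 4. So t ∈ [0, 4]: 5 solutions.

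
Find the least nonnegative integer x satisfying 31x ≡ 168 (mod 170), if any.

gcd(170, 31):
  170 = 5·31 + 15
  31 = 2·15 + 1
  15 = 15·1
so gcd(170, 31) = 1.
1 divides 168, so solutions exist.
Back-substitute for Bézout coefficients:
  1 = 31 - 2·15
  ... = 31·(11) + 170·(-2)
So 31·(11) ≡ 1 (mod 170); multiply by 168: x ≡ 1848 (mod 170).
Smallest nonnegative: x = 1848 mod 170 = 148.

148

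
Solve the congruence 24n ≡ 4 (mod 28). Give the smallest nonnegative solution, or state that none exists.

6

gcd(28, 24) = 4  (28 = 1×24 + 4, 24 = 6×4).
4 divides 4, so solutions exist.
Back-substituting, 24×(-1) + 28×(1) = 4.
So 24×(-1) ≡ 4 (mod 28); multiply by 1: n ≡ -1 (mod 7).
Smallest nonnegative: n = -1 mod 7 = 6.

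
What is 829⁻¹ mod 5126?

4755

gcd(5126, 829) = 1  (5126 = 6×829 + 152, 829 = 5×152 + 69, 152 = 2×69 + 14, 69 = 4×14 + 13, 14 = 1×13 + 1, 13 = 13×1).
Back-substituting, 829×(-371) + 5126×(60) = 1.
So 829×-371 ≡ 1 (mod 5126), and -371 mod 5126 = 4755.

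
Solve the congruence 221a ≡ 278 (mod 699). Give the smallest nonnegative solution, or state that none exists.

637

gcd(699, 221):
  699 = 3×221 + 36
  221 = 6×36 + 5
  36 = 7×5 + 1
  5 = 5×1
so gcd(699, 221) = 1.
1 divides 278, so solutions exist.
Back-substitute for Bézout coefficients:
  1 = 36 - 7×5
  ... = 221×(-136) + 699×(43)
So 221×(-136) ≡ 1 (mod 699); multiply by 278: a ≡ -37808 (mod 699).
Smallest nonnegative: a = -37808 mod 699 = 637.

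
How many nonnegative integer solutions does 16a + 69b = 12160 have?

gcd(69, 16) = 1  (69 = 4×16 + 5, 16 = 3×5 + 1, 5 = 5×1).
Back-substituting, 16×(13) + 69×(-3) = 1.
Scale by 12160: one solution is (158080, -36480). Reduce a mod 69: (1, 176).
General: a = 1 + 69t, b = 176 - 16t.
a ≥ 0 ⇒ t ≥ 0; b ≥ 0 ⇒ t ≤ 11. So t ∈ [0, 11]: 12 solutions.

12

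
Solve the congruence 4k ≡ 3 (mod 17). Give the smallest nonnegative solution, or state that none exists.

5

gcd(17, 4):
  17 = 4*4 + 1
  4 = 4*1
so gcd(17, 4) = 1.
1 divides 3, so solutions exist.
Back-substitute for Bézout coefficients:
  1 = 17 - 4*4
  ... = 4*(-4) + 17*(1)
So 4*(-4) ≡ 1 (mod 17); multiply by 3: k ≡ -12 (mod 17).
Smallest nonnegative: k = -12 mod 17 = 5.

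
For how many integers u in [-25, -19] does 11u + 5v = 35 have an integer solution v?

2

gcd(11, 5) = 1  (11 = 2*5 + 1, 5 = 5*1).
Back-substituting, 11*(1) + 5*(-2) = 1.
Scale by 35: particular solution (35, -70); reduce u mod 5: (0, 7).
General solution: u = 0 + 5t, v = 7 - 11t for integer t.
-25 ≤ 0 + 5t ≤ -19 gives t ∈ [-5, -4], which is 2 values.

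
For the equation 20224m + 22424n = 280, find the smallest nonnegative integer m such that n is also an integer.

1223

gcd(22424, 20224):
  22424 = 1*20224 + 2200
  20224 = 9*2200 + 424
  2200 = 5*424 + 80
  424 = 5*80 + 24
  80 = 3*24 + 8
  24 = 3*8
so gcd(22424, 20224) = 8.
8 divides 280, so solutions exist.
Back-substitute for Bézout coefficients:
  8 = 80 - 3*24
  ... = 20224*(-846) + 22424*(763)
Scale by 280/8 = 35: (m₀, n₀) = (-29610, 26705).
General solution: m = -29610 + 2803t, n = 26705 - 2528t for integer t.
m ≥ 0: smallest is -29610 mod 2803 = 1223 (at t = 11), with n = -1103.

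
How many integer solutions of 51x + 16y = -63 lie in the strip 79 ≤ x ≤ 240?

10

gcd(51, 16) = 1  (51 = 3·16 + 3, 16 = 5·3 + 1, 3 = 3·1).
Back-substituting, 51·(-5) + 16·(16) = 1.
Scale by -63: particular solution (315, -1008); reduce x mod 16: (11, -39).
General solution: x = 11 + 16t, y = -39 - 51t for integer t.
79 ≤ 11 + 16t ≤ 240 gives t ∈ [5, 14], which is 10 values.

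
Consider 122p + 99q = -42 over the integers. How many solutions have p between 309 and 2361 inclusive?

21

gcd(122, 99) = 1  (122 = 1×99 + 23, 99 = 4×23 + 7, 23 = 3×7 + 2, 7 = 3×2 + 1, 2 = 2×1).
Back-substituting, 122×(-43) + 99×(53) = 1.
Scale by -42: particular solution (1806, -2226); reduce p mod 99: (24, -30).
General solution: p = 24 + 99t, q = -30 - 122t for integer t.
309 ≤ 24 + 99t ≤ 2361 gives t ∈ [3, 23], which is 21 values.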